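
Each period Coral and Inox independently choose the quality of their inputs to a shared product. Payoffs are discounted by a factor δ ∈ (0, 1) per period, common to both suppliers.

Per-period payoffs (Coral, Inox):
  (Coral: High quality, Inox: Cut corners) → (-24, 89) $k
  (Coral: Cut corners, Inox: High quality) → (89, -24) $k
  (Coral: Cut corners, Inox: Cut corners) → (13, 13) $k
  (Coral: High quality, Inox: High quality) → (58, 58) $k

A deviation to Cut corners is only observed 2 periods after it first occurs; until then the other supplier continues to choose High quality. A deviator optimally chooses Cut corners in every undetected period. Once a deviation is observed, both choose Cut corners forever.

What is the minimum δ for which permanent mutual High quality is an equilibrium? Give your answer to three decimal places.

The best deviation is to choose Cut corners for all 2 undetected periods, earning 89 each, then 13 forever once detected.
Deviation value: 89(1−δ^2)/(1−δ) + 13δ^2/(1−δ); cooperation value: 58/(1−δ).
IC: 58 ≥ 89(1−δ^2) + 13δ^2 = 89 − 76δ^2.
So δ^2 ≥ 31/76, giving δ ≥ (31/76)^(1/2) ≈ 0.639.

0.639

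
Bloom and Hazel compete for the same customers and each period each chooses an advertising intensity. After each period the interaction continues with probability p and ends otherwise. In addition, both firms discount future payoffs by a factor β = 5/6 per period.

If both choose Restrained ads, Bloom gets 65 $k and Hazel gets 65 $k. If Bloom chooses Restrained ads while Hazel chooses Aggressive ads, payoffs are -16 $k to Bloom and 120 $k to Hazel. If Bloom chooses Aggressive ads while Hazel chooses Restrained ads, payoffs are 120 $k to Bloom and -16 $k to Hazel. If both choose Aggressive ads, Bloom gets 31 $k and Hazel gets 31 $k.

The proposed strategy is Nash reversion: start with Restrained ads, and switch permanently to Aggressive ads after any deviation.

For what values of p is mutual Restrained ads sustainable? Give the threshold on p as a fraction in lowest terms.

66/89

Expected continuation weight on next period's payoff is β·p = 5/6·p, which plays the role of the discount factor.
Cooperation requires 5/6·p ≥ (120−65)/(120−31) = 55/89, hence p ≥ 66/89.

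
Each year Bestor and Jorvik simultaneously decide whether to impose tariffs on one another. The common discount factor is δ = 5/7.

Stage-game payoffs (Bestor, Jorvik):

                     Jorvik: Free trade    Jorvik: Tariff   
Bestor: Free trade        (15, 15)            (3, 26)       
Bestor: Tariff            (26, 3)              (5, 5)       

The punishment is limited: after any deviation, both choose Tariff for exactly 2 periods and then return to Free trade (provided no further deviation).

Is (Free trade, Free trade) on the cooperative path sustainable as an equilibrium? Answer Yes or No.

Comparing payoff streams over the 3 periods until play realigns: cooperate → 15(1+δ+…+δ^2); deviate → 26 + 5(δ+…+δ^2).
Cooperation is sustained iff (15−5)(δ+…+δ^2) ≥ 26−15.
δ+…+δ^2 = 5/7·(1−(5/7)^2)/(1−5/7) = 1.2245, and (26−15)/(15−5) = 1.1000.
1.2245 ≥ 1.1000, so cooperation is sustainable.

Yes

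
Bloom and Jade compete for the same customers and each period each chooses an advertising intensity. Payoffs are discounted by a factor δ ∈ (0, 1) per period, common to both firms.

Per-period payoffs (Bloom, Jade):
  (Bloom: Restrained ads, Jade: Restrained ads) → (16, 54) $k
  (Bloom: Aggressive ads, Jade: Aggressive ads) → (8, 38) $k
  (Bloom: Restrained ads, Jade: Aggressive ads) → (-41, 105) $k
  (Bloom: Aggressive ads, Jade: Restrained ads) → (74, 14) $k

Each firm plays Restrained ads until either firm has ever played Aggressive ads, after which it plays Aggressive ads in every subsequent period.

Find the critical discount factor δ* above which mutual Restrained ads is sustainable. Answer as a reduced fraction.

For Bloom: deviation gain 74−16 = 58, per-period punishment loss 16−8 = 8. IC gives δ ≥ 58/66 = 29/33.
For Jade: gain 51, loss 16 per period, so δ ≥ 51/67.
The tighter constraint is Bloom's, so cooperation needs δ ≥ 29/33.

29/33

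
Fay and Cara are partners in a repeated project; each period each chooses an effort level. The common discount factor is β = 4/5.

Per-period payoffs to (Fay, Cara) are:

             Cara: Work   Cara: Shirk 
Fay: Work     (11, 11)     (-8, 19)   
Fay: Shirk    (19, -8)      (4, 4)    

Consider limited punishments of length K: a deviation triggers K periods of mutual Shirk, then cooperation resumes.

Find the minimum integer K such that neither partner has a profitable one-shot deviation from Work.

2

No profitable deviation requires (11−4)(β+…+β^K) ≥ 19−11, i.e. β+…+β^K ≥ 8/7 ≈ 1.1429.
With β = 4/5, the partial sums are K=1: 0.8000, K=2: 1.4400.
K = 2 is the first length at which the sum reaches 1.1429.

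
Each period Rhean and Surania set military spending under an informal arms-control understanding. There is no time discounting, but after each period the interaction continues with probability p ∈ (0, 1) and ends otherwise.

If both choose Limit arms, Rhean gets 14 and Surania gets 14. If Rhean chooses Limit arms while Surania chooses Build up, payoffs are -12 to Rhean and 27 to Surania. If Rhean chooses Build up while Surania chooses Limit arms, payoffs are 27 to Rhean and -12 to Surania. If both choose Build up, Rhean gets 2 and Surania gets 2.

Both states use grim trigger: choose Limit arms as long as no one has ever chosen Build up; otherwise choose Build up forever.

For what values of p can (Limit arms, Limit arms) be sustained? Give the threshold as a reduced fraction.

Expected cooperation value is 14 + p·14 + p²·14 + … = 14/(1−p); deviation gives 27 + p·2/(1−p).
14 ≥ 27(1−p) + 2p ⇒ 25p ≥ 13 ⇒ p ≥ 13/25.

13/25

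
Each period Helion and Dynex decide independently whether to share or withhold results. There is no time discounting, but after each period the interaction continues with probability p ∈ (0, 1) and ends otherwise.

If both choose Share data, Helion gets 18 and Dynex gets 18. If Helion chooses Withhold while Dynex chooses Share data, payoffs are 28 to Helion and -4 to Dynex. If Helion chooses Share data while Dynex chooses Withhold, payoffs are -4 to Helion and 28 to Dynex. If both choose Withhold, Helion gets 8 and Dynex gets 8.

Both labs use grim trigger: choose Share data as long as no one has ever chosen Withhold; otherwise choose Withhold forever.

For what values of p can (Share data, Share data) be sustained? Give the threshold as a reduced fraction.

1/2

With no time discounting, the continuation probability p plays the role of the discount factor.
Grim-trigger IC: 18/(1−p) ≥ 28 + 8p/(1−p) ⇒ p ≥ (28−18)/(28−8) = 1/2.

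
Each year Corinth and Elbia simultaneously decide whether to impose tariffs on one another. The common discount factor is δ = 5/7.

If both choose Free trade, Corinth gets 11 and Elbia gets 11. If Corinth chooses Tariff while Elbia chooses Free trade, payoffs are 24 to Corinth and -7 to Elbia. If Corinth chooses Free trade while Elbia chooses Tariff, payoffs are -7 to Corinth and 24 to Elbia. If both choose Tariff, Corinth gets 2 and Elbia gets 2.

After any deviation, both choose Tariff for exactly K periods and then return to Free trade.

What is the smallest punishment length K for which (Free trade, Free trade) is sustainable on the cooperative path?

3

IC: δ(1−δ^K)/(1−δ) ≥ (24−11)/(11−2) = 13/9.
With δ = 5/7: need 1 − δ^K ≥ 13/9·(1−5/7)/(5/7), i.e. δ^K ≤ 0.4222.
Since (5/7)^2 = 0.5102 and (5/7)^3 = 0.3644, the smallest such K is 3.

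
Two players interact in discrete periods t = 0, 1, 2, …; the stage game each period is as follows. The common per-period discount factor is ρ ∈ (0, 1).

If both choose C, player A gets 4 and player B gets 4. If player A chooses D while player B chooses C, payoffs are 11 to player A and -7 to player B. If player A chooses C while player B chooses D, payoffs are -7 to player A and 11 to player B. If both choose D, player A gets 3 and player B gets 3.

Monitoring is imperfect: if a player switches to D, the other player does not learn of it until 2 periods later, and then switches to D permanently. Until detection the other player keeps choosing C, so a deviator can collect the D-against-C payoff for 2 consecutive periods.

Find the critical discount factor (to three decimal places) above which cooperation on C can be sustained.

0.935

Deviating for the 2 undetected periods gains 11−4 = 7 per period over cooperation, then loses 4−3 = 1 per period forever once punishment starts.
Gain: 7(1 + ρ + … + ρ^1); loss: 1·ρ^2/(1−ρ).
No profitable deviation ⇔ 7(1−ρ^2) ≤ 1·ρ^2, i.e. ρ^2 ≥ 7/(7+1) = 7/8.
Hence ρ ≥ (7/8)^(1/2) ≈ 0.935.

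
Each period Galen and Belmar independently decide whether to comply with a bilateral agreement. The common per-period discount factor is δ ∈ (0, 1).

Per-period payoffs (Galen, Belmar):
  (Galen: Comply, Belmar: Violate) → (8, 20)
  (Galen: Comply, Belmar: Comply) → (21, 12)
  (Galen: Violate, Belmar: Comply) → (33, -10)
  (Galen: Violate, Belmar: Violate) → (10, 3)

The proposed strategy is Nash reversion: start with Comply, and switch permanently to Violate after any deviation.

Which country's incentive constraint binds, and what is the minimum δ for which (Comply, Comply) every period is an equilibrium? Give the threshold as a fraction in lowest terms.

Galen; δ ≥ 12/23

Galen: cooperation gives 21 each period; deviation gives 33 once then 10 forever.
  21/(1−δ) ≥ 33 + 10δ/(1−δ) ⇒ δ ≥ 12/23.
Belmar: cooperation gives 12 each period; deviation gives 20 once then 3 forever.
  δ ≥ 8/17.
Both must hold, so the binding constraint is Galen's: δ ≥ 12/23.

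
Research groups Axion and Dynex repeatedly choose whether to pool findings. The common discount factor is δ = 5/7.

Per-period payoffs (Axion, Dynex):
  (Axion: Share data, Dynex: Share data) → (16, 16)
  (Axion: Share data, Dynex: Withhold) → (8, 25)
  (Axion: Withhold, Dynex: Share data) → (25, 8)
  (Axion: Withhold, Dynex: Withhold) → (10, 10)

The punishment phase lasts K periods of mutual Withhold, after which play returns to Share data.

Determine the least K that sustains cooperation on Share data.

No profitable deviation requires (16−10)(δ+…+δ^K) ≥ 25−16, i.e. δ+…+δ^K ≥ 3/2 ≈ 1.5000.
With δ = 5/7, the partial sums are K=1: 0.7143, K=2: 1.2245, K=3: 1.5889.
K = 3 is the first length at which the sum reaches 1.5000.

3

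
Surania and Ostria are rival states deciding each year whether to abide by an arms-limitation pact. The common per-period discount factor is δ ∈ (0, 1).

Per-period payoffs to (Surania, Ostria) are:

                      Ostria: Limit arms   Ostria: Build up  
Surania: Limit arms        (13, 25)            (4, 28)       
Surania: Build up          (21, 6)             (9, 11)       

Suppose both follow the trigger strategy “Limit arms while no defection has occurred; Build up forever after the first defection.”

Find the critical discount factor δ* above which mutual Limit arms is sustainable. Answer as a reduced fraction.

2/3

Surania: cooperation gives 13 each period; deviation gives 21 once then 9 forever.
  13/(1−δ) ≥ 21 + 9δ/(1−δ) ⇒ δ ≥ 8/12 = 2/3.
Ostria: cooperation gives 25 each period; deviation gives 28 once then 11 forever.
  δ ≥ 3/17.
Both must hold, so the binding constraint is Surania's: δ ≥ 2/3.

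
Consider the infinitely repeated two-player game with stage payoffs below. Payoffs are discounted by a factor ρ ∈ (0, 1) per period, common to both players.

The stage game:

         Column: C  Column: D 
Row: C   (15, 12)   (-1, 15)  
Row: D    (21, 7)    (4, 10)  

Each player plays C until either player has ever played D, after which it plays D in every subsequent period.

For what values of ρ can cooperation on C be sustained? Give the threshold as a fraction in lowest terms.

3/5

For Row: deviation gain 21−15 = 6, per-period punishment loss 15−4 = 11. IC gives ρ ≥ 6/17.
For Column: gain 3, loss 2 per period, so ρ ≥ 3/5.
The tighter constraint is Column's, so cooperation needs ρ ≥ 3/5.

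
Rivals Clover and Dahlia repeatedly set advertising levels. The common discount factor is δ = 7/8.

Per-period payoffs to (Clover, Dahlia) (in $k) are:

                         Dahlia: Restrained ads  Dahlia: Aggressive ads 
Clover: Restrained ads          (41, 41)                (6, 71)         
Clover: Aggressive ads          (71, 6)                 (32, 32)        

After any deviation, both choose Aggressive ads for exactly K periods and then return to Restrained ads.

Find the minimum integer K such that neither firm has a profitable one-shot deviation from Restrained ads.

No profitable deviation requires (41−32)(δ+…+δ^K) ≥ 71−41, i.e. δ+…+δ^K ≥ 10/3 ≈ 3.3333.
With δ = 7/8, the partial sums are K=1: 0.8750, K=2: 1.6406, K=3: 2.3105, K=4: 2.8967, K=5: 3.4096.
K = 5 is the first length at which the sum reaches 3.3333.

5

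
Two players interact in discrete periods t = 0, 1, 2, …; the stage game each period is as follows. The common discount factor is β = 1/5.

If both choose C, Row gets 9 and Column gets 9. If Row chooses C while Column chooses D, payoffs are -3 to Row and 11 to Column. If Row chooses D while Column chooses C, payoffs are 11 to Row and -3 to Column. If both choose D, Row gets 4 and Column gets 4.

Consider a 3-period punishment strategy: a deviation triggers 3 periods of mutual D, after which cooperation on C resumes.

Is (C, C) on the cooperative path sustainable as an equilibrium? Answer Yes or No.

No

A one-shot deviation gives 11 now, then 4 for 3 periods, then back to 9.
Gain from deviating: (11−9) today; loss: (9−4) in each of the next 3 periods.
No-deviation condition: (9−4)(β+…+β^3) ≥ 11−9, i.e. β+…+β^3 ≥ 2/5.
At β = 1/5: β+…+β^3 = 0.2480 < 0.4000.
So cooperation is not sustainable.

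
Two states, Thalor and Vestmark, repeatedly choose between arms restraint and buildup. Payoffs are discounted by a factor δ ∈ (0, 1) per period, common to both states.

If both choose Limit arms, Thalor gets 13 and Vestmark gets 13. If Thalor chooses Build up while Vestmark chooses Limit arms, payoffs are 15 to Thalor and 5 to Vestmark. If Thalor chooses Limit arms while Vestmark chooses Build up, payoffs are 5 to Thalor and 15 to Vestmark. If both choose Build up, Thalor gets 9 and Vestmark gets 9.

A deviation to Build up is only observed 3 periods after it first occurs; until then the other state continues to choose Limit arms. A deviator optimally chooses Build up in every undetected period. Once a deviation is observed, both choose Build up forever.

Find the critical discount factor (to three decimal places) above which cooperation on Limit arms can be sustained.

Deviating for the 3 undetected periods gains 15−13 = 2 per period over cooperation, then loses 13−9 = 4 per period forever once punishment starts.
Gain: 2(1 + δ + … + δ^2); loss: 4·δ^3/(1−δ).
No profitable deviation ⇔ 2(1−δ^3) ≤ 4·δ^3, i.e. δ^3 ≥ 2/(2+4) = 1/3.
Hence δ ≥ (1/3)^(1/3) ≈ 0.693.

0.693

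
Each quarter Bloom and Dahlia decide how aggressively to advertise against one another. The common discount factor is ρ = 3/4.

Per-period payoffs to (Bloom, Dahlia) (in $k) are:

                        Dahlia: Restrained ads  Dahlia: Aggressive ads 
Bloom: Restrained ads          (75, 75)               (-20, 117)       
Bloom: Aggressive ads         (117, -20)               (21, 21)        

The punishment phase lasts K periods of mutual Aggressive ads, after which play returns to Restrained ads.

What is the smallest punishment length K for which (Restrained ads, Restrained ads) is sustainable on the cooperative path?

2

Need Σ_{k=1}^{K} ρ^k ≥ (117−75)/(75−21) = 0.7778 at ρ = 3/4.
At K = 1 the sum is 0.7500 < 0.7778; at K = 2 it is 1.3125 ≥ 0.7778.
So the minimum punishment length is K = 2.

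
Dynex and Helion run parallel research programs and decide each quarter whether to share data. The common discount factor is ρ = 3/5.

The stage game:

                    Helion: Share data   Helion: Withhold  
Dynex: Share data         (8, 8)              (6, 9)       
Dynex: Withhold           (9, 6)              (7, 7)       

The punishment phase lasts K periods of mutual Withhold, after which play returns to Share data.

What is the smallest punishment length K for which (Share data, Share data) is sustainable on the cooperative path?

IC: ρ(1−ρ^K)/(1−ρ) ≥ (9−8)/(8−7) = 1.
With ρ = 3/5: need 1 − ρ^K ≥ 1·(1−3/5)/(3/5), i.e. ρ^K ≤ 0.3333.
Since (3/5)^2 = 0.3600 and (3/5)^3 = 0.2160, the smallest such K is 3.

3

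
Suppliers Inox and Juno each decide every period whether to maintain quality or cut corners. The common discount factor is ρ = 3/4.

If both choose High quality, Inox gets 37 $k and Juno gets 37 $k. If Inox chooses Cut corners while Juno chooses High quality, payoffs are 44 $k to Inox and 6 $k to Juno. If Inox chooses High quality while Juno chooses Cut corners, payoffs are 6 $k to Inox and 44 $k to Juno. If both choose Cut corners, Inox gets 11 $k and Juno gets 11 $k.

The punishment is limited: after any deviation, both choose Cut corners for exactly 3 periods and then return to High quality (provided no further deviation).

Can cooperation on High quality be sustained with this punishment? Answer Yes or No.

IC: ρ+…+ρ^3 ≥ (44−37)/(37−11) = 7/26.
At ρ = 3/4: partial sum = 1.7344 ≥ 0.2692. Cooperation sustainable.

Yes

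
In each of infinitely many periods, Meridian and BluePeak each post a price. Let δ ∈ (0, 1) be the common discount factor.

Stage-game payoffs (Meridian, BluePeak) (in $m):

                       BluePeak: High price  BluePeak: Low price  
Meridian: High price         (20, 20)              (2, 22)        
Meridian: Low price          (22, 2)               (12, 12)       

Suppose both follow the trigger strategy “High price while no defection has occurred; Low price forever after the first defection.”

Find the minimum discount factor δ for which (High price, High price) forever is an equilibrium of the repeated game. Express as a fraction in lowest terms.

1/5

Under grim trigger the critical discount factor is (T−C)/(T−P) with T = 22, C = 20, P = 12.
δ* = (22−20)/(22−12) = 2/10 = 1/5.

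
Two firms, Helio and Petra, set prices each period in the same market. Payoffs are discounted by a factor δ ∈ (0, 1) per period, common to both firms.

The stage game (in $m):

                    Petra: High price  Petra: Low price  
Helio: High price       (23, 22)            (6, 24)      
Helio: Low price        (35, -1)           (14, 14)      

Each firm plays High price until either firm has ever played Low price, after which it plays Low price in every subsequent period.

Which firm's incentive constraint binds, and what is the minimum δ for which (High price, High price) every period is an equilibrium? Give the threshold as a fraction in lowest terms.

Helio; δ ≥ 4/7

Helio: cooperation gives 23 each period; deviation gives 35 once then 14 forever.
  23/(1−δ) ≥ 35 + 14δ/(1−δ) ⇒ δ ≥ 12/21 = 4/7.
Petra: cooperation gives 22 each period; deviation gives 24 once then 14 forever.
  δ ≥ 2/10 = 1/5.
Both must hold, so the binding constraint is Helio's: δ ≥ 4/7.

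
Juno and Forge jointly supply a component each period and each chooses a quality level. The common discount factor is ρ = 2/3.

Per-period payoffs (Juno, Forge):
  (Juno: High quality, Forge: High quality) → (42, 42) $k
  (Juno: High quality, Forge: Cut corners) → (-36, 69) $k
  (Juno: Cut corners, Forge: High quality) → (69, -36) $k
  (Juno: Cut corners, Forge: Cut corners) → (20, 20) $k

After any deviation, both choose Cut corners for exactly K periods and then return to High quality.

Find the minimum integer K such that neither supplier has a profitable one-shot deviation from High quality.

Need Σ_{k=1}^{K} ρ^k ≥ (69−42)/(42−20) = 1.2273 at ρ = 2/3.
At K = 2 the sum is 1.1111 < 1.2273; at K = 3 it is 1.4074 ≥ 1.2273.
So the minimum punishment length is K = 3.

3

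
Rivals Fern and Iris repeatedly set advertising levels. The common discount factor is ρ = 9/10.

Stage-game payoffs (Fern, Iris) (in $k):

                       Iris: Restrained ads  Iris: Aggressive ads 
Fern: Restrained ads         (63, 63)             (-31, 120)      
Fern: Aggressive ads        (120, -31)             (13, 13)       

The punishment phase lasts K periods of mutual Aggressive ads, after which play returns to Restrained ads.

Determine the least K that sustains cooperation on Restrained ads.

2

No profitable deviation requires (63−13)(ρ+…+ρ^K) ≥ 120−63, i.e. ρ+…+ρ^K ≥ 57/50 ≈ 1.1400.
With ρ = 9/10, the partial sums are K=1: 0.9000, K=2: 1.7100.
K = 2 is the first length at which the sum reaches 1.1400.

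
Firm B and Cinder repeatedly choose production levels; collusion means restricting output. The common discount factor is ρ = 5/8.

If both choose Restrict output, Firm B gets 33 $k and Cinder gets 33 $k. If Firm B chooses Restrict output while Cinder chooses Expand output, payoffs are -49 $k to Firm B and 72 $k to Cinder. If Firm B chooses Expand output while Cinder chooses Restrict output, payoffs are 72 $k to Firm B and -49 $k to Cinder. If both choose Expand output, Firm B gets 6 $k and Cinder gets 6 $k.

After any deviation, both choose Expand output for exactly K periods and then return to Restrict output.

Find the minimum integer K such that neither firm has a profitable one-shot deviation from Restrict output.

No profitable deviation requires (33−6)(ρ+…+ρ^K) ≥ 72−33, i.e. ρ+…+ρ^K ≥ 13/9 ≈ 1.4444.
With ρ = 5/8, the partial sums are K=1: 0.6250, K=2: 1.0156, K=3: 1.2598, K=4: 1.4124, K=5: 1.5077.
K = 5 is the first length at which the sum reaches 1.4444.

5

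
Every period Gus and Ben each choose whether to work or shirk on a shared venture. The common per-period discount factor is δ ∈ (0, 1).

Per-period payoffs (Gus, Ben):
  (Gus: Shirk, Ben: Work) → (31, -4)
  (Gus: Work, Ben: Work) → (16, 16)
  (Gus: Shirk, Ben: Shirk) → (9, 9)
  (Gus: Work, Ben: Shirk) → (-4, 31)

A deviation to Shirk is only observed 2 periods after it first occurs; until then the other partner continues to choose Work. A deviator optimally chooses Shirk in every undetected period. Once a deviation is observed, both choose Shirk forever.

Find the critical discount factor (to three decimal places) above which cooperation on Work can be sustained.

0.826

A deviator earns 31 for 2 periods, then 9 forever; cooperating earns 16 forever. Multiplying the IC by (1−δ):
16 ≥ 31(1−δ^2) + 9δ^2, so 22·δ^2 ≥ 15 and δ^2 ≥ 15/22.
δ ≥ (15/22)^(1/2) ≈ 0.826.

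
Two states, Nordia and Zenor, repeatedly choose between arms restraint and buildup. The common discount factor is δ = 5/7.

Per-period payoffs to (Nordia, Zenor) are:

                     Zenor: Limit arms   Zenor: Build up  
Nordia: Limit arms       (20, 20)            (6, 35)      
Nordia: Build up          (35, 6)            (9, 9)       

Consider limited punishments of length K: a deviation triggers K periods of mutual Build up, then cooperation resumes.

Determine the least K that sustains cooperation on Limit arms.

No profitable deviation requires (20−9)(δ+…+δ^K) ≥ 35−20, i.e. δ+…+δ^K ≥ 15/11 ≈ 1.3636.
With δ = 5/7, the partial sums are K=1: 0.7143, K=2: 1.2245, K=3: 1.5889.
K = 3 is the first length at which the sum reaches 1.3636.

3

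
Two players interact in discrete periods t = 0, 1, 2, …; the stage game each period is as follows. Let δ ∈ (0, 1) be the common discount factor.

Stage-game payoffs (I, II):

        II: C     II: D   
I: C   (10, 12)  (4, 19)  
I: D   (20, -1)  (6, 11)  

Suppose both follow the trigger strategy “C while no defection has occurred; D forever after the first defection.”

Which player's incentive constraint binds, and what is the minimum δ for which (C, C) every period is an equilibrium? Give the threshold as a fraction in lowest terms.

II; δ ≥ 7/8

For I: deviation gain 20−10 = 10, per-period punishment loss 10−6 = 4. IC gives δ ≥ 10/14 = 5/7.
For II: gain 7, loss 1 per period, so δ ≥ 7/8.
The tighter constraint is II's, so cooperation needs δ ≥ 7/8.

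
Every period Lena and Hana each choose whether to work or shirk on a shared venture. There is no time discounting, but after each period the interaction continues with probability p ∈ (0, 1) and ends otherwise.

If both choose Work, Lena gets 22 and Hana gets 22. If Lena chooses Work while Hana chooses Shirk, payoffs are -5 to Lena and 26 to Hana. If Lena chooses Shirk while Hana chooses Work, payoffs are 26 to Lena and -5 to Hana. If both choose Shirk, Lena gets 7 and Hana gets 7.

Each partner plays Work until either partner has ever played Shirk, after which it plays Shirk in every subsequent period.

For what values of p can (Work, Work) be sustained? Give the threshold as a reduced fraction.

Expected cooperation value is 22 + p·22 + p²·22 + … = 22/(1−p); deviation gives 26 + p·7/(1−p).
22 ≥ 26(1−p) + 7p ⇒ 19p ≥ 4 ⇒ p ≥ 4/19.

4/19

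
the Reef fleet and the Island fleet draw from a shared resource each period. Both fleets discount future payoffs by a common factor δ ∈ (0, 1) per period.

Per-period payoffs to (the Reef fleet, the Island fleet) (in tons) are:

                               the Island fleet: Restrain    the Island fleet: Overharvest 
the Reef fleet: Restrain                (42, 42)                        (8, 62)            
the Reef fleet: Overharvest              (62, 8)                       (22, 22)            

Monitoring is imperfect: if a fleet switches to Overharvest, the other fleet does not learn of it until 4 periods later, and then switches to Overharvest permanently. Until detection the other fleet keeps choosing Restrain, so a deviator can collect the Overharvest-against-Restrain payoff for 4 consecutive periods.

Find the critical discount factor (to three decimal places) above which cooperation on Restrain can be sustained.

0.841

The best deviation is to choose Overharvest for all 4 undetected periods, earning 62 each, then 22 forever once detected.
Deviation value: 62(1−δ^4)/(1−δ) + 22δ^4/(1−δ); cooperation value: 42/(1−δ).
IC: 42 ≥ 62(1−δ^4) + 22δ^4 = 62 − 40δ^4.
So δ^4 ≥ 20/40 = 1/2, giving δ ≥ (1/2)^(1/4) ≈ 0.841.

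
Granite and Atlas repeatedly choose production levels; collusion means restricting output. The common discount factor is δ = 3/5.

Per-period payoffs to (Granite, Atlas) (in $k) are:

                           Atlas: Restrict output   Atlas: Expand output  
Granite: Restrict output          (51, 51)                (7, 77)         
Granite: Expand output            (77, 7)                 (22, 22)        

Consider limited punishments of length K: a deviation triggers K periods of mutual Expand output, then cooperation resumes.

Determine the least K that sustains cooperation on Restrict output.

Need Σ_{k=1}^{K} δ^k ≥ (77−51)/(51−22) = 0.8966 at δ = 3/5.
At K = 1 the sum is 0.6000 < 0.8966; at K = 2 it is 0.9600 ≥ 0.8966.
So the minimum punishment length is K = 2.

2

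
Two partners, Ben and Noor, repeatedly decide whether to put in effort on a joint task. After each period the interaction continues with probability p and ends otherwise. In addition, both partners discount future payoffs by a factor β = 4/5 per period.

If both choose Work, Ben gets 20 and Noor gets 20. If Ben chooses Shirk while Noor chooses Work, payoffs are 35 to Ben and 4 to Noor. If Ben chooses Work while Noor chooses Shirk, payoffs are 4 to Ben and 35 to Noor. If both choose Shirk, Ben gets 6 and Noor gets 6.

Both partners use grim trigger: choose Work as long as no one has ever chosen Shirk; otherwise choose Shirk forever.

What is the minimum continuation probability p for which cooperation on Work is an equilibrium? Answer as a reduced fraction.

Expected continuation weight on next period's payoff is β·p = 4/5·p, which plays the role of the discount factor.
Cooperation requires 4/5·p ≥ (35−20)/(35−6) = 15/29, hence p ≥ 75/116.

75/116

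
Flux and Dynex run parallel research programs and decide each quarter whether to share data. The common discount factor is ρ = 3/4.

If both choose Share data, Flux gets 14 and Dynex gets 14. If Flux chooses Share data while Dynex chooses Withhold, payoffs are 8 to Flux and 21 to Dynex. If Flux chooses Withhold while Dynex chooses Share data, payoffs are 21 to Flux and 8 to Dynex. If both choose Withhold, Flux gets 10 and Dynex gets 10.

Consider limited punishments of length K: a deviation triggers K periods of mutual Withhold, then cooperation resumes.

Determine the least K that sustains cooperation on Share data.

4

Need Σ_{k=1}^{K} ρ^k ≥ (21−14)/(14−10) = 1.7500 at ρ = 3/4.
At K = 3 the sum is 1.7344 < 1.7500; at K = 4 it is 2.0508 ≥ 1.7500.
So the minimum punishment length is K = 4.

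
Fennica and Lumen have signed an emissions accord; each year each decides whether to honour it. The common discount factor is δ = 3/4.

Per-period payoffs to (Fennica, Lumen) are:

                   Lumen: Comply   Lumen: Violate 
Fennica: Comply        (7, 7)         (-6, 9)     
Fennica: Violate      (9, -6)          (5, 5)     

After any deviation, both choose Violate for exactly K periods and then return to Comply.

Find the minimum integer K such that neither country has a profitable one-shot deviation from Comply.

No profitable deviation requires (7−5)(δ+…+δ^K) ≥ 9−7, i.e. δ+…+δ^K ≥ 1 ≈ 1.0000.
With δ = 3/4, the partial sums are K=1: 0.7500, K=2: 1.3125.
K = 2 is the first length at which the sum reaches 1.0000.

2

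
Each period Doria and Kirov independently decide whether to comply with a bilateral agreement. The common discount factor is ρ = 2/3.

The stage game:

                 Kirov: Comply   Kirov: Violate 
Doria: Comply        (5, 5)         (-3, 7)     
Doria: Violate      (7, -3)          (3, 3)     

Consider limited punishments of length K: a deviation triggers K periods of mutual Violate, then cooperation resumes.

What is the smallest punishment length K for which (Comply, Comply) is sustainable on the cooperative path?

2

Need Σ_{k=1}^{K} ρ^k ≥ (7−5)/(5−3) = 1.0000 at ρ = 2/3.
At K = 1 the sum is 0.6667 < 1.0000; at K = 2 it is 1.1111 ≥ 1.0000.
So the minimum punishment length is K = 2.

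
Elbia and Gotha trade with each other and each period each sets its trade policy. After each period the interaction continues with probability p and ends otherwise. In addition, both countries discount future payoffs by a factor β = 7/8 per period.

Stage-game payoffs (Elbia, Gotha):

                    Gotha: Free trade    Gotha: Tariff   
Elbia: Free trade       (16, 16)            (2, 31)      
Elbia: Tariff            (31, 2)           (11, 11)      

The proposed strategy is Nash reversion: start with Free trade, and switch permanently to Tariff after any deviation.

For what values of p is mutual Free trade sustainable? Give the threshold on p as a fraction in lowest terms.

With continuation probability p and discount β, the effective per-period discount factor is βp.
Grim-trigger IC: βp ≥ (31−16)/(31−11) = 3/4.
So p ≥ (3/4)/(7/8) = 6/7.

6/7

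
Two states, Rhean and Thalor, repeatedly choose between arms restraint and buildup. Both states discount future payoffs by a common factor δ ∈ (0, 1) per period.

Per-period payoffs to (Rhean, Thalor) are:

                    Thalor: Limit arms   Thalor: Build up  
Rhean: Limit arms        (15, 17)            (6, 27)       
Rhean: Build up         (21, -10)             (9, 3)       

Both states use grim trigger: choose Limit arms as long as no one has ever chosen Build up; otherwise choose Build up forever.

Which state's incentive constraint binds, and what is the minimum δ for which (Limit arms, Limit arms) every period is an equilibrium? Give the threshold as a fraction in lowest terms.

For Rhean: deviation gain 21−15 = 6, per-period punishment loss 15−9 = 6. IC gives δ ≥ 6/12 = 1/2.
For Thalor: gain 10, loss 14 per period, so δ ≥ 10/24 = 5/12.
The tighter constraint is Rhean's, so cooperation needs δ ≥ 1/2.

Rhean; δ ≥ 1/2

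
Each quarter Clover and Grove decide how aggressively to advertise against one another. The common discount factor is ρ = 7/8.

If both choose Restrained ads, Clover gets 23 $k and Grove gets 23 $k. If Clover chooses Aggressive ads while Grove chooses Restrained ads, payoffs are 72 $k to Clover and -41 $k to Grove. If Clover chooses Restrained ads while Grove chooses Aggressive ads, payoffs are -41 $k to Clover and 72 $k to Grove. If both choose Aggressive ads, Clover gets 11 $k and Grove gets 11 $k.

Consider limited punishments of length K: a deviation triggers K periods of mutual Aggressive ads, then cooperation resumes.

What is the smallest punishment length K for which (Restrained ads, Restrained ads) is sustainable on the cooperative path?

7

Need Σ_{k=1}^{K} ρ^k ≥ (72−23)/(23−11) = 4.0833 at ρ = 7/8.
At K = 6 the sum is 3.8584 < 4.0833; at K = 7 it is 4.2511 ≥ 4.0833.
So the minimum punishment length is K = 7.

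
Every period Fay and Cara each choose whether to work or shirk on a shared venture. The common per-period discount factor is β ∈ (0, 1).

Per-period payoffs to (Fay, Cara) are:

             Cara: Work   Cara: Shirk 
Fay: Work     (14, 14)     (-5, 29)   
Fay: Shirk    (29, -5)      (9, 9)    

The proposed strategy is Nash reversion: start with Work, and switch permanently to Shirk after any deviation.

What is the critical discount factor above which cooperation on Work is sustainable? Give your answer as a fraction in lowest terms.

Under grim trigger the critical discount factor is (T−C)/(T−P) with T = 29, C = 14, P = 9.
β* = (29−14)/(29−9) = 15/20 = 3/4.

3/4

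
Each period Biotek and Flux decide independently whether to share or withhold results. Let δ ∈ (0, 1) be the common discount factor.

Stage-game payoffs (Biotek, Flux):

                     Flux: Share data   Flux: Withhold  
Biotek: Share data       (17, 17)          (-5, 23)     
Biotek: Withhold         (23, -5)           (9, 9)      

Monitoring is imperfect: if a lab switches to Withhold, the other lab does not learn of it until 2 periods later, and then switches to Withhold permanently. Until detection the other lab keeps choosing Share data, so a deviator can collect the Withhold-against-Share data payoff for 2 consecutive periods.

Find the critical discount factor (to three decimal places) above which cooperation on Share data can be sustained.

Deviating for the 2 undetected periods gains 23−17 = 6 per period over cooperation, then loses 17−9 = 8 per period forever once punishment starts.
Gain: 6(1 + δ + … + δ^1); loss: 8·δ^2/(1−δ).
No profitable deviation ⇔ 6(1−δ^2) ≤ 8·δ^2, i.e. δ^2 ≥ 6/(6+8) = 3/7.
Hence δ ≥ (3/7)^(1/2) ≈ 0.655.

0.655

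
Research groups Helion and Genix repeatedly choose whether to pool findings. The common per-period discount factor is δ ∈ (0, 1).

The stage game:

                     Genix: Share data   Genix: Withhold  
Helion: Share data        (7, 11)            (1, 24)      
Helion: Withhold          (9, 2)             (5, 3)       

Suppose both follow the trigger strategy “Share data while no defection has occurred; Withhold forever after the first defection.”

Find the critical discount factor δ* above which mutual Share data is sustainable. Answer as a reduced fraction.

13/21

Helion: cooperation gives 7 each period; deviation gives 9 once then 5 forever.
  7/(1−δ) ≥ 9 + 5δ/(1−δ) ⇒ δ ≥ 2/4 = 1/2.
Genix: cooperation gives 11 each period; deviation gives 24 once then 3 forever.
  δ ≥ 13/21.
Both must hold, so the binding constraint is Genix's: δ ≥ 13/21.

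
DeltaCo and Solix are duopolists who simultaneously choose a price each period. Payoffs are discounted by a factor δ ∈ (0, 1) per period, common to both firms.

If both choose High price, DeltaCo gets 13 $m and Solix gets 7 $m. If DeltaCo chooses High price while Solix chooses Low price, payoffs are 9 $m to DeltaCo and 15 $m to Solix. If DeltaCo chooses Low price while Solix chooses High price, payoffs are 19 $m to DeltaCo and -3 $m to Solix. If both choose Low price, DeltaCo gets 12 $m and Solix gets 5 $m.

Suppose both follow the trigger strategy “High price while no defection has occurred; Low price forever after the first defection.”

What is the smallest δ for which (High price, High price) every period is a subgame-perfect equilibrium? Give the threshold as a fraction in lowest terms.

DeltaCo: cooperation gives 13 each period; deviation gives 19 once then 12 forever.
  13/(1−δ) ≥ 19 + 12δ/(1−δ) ⇒ δ ≥ 6/7.
Solix: cooperation gives 7 each period; deviation gives 15 once then 5 forever.
  δ ≥ 8/10 = 4/5.
Both must hold, so the binding constraint is DeltaCo's: δ ≥ 6/7.

6/7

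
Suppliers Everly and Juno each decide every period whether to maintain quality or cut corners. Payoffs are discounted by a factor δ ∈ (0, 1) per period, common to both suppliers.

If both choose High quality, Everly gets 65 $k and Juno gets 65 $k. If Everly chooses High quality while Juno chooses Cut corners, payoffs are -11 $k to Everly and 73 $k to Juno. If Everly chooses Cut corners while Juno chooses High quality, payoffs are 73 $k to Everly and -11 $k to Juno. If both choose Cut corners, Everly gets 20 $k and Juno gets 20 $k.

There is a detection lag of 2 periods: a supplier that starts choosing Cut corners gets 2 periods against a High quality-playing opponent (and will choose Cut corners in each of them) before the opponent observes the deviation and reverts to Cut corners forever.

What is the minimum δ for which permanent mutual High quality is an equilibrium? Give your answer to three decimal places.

A deviator earns 73 for 2 periods, then 20 forever; cooperating earns 65 forever. Multiplying the IC by (1−δ):
65 ≥ 73(1−δ^2) + 20δ^2, so 53·δ^2 ≥ 8 and δ^2 ≥ 8/53.
δ ≥ (8/53)^(1/2) ≈ 0.389.

0.389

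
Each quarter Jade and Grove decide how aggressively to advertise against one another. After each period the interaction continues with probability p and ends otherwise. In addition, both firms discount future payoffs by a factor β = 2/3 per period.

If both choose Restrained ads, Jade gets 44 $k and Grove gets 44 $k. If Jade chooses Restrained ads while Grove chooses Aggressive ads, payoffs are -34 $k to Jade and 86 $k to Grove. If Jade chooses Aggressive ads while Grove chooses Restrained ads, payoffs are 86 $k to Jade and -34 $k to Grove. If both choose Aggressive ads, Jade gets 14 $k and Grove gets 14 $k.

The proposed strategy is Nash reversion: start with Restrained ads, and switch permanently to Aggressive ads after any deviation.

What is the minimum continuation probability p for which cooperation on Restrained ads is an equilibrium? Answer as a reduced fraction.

7/8

Expected continuation weight on next period's payoff is β·p = 2/3·p, which plays the role of the discount factor.
Cooperation requires 2/3·p ≥ (86−44)/(86−14) = 7/12, hence p ≥ 7/8.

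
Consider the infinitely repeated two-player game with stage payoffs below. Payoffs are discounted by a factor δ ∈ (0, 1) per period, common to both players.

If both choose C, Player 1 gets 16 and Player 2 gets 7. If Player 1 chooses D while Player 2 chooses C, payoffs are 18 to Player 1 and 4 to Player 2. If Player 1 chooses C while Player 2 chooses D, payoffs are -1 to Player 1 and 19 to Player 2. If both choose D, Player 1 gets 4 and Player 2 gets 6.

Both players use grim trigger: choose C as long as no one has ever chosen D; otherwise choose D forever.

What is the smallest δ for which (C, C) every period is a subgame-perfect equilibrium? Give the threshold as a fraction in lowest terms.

Player 1's threshold: (18−16)/(18−4) = 1/7.
Player 2's threshold: (19−7)/(19−6) = 12/13.
1/7 < 12/13, so Player 2 binds and δ* = 12/13.

12/13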